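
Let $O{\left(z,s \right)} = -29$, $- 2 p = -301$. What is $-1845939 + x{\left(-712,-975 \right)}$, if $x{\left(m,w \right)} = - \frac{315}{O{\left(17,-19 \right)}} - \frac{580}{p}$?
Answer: $- \frac{16113140356}{8729} \approx -1.8459 \cdot 10^{6}$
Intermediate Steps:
$p = \frac{301}{2}$ ($p = \left(- \frac{1}{2}\right) \left(-301\right) = \frac{301}{2} \approx 150.5$)
$x{\left(m,w \right)} = \frac{61175}{8729}$ ($x{\left(m,w \right)} = - \frac{315}{-29} - \frac{580}{\frac{301}{2}} = \left(-315\right) \left(- \frac{1}{29}\right) - \frac{1160}{301} = \frac{315}{29} - \frac{1160}{301} = \frac{61175}{8729}$)
$-1845939 + x{\left(-712,-975 \right)} = -1845939 + \frac{61175}{8729} = - \frac{16113140356}{8729}$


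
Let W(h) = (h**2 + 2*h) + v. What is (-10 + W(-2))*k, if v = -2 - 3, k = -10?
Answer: 150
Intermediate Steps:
v = -5
W(h) = -5 + h**2 + 2*h (W(h) = (h**2 + 2*h) - 5 = -5 + h**2 + 2*h)
(-10 + W(-2))*k = (-10 + (-5 + (-2)**2 + 2*(-2)))*(-10) = (-10 + (-5 + 4 - 4))*(-10) = (-10 - 5)*(-10) = -15*(-10) = 150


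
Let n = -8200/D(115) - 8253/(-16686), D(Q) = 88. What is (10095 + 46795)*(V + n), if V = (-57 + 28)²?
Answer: 434101733495/10197 ≈ 4.2572e+7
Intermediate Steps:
V = 841 (V = (-29)² = 841)
n = -1890263/20394 (n = -8200/88 - 8253/(-16686) = -8200*1/88 - 8253*(-1/16686) = -1025/11 + 917/1854 = -1890263/20394 ≈ -92.687)
(10095 + 46795)*(V + n) = (10095 + 46795)*(841 - 1890263/20394) = 56890*(15261091/20394) = 434101733495/10197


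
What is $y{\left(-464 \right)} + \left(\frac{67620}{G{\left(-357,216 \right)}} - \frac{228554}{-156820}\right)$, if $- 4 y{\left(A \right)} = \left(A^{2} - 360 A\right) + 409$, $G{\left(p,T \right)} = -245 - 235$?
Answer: $- \frac{30054762377}{313640} \approx -95826.0$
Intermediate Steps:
$G{\left(p,T \right)} = -480$ ($G{\left(p,T \right)} = -245 - 235 = -480$)
$y{\left(A \right)} = - \frac{409}{4} + 90 A - \frac{A^{2}}{4}$ ($y{\left(A \right)} = - \frac{\left(A^{2} - 360 A\right) + 409}{4} = - \frac{409 + A^{2} - 360 A}{4} = - \frac{409}{4} + 90 A - \frac{A^{2}}{4}$)
$y{\left(-464 \right)} + \left(\frac{67620}{G{\left(-357,216 \right)}} - \frac{228554}{-156820}\right) = \left(- \frac{409}{4} + 90 \left(-464\right) - \frac{\left(-464\right)^{2}}{4}\right) + \left(\frac{67620}{-480} - \frac{228554}{-156820}\right) = \left(- \frac{409}{4} - 41760 - 53824\right) + \left(67620 \left(- \frac{1}{480}\right) - - \frac{114277}{78410}\right) = \left(- \frac{409}{4} - 41760 - 53824\right) + \left(- \frac{1127}{8} + \frac{114277}{78410}\right) = - \frac{382745}{4} - \frac{43726927}{313640} = - \frac{30054762377}{313640}$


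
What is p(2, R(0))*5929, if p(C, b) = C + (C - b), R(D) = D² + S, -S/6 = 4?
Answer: 166012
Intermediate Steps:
S = -24 (S = -6*4 = -24)
R(D) = -24 + D² (R(D) = D² - 24 = -24 + D²)
p(C, b) = -b + 2*C
p(2, R(0))*5929 = (-(-24 + 0²) + 2*2)*5929 = (-(-24 + 0) + 4)*5929 = (-1*(-24) + 4)*5929 = (24 + 4)*5929 = 28*5929 = 166012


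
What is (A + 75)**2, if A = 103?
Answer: 31684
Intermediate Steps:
(A + 75)**2 = (103 + 75)**2 = 178**2 = 31684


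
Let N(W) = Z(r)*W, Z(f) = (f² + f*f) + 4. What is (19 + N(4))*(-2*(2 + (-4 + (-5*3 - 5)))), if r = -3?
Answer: 4708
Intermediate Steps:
Z(f) = 4 + 2*f² (Z(f) = (f² + f²) + 4 = 2*f² + 4 = 4 + 2*f²)
N(W) = 22*W (N(W) = (4 + 2*(-3)²)*W = (4 + 2*9)*W = (4 + 18)*W = 22*W)
(19 + N(4))*(-2*(2 + (-4 + (-5*3 - 5)))) = (19 + 22*4)*(-2*(2 + (-4 + (-5*3 - 5)))) = (19 + 88)*(-2*(2 + (-4 + (-15 - 5)))) = 107*(-2*(2 + (-4 - 20))) = 107*(-2*(2 - 24)) = 107*(-2*(-22)) = 107*44 = 4708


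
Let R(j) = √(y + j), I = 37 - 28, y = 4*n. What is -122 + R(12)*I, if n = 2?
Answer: -122 + 18*√5 ≈ -81.751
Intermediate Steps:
y = 8 (y = 4*2 = 8)
I = 9
R(j) = √(8 + j)
-122 + R(12)*I = -122 + √(8 + 12)*9 = -122 + √20*9 = -122 + (2*√5)*9 = -122 + 18*√5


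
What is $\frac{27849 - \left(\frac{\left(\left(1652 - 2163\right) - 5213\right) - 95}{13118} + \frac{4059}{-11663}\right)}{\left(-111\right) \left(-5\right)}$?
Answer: $\frac{852177076925}{16982470974} \approx 50.18$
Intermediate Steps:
$\frac{27849 - \left(\frac{\left(\left(1652 - 2163\right) - 5213\right) - 95}{13118} + \frac{4059}{-11663}\right)}{\left(-111\right) \left(-5\right)} = \frac{27849 - \left(\left(\left(\left(1652 - 2163\right) - 5213\right) - 95\right) \frac{1}{13118} + 4059 \left(- \frac{1}{11663}\right)\right)}{555} = \left(27849 - \left(\left(\left(-511 - 5213\right) - 95\right) \frac{1}{13118} - \frac{4059}{11663}\right)\right) \frac{1}{555} = \left(27849 - \left(\left(-5724 - 95\right) \frac{1}{13118} - \frac{4059}{11663}\right)\right) \frac{1}{555} = \left(27849 - \left(\left(-5819\right) \frac{1}{13118} - \frac{4059}{11663}\right)\right) \frac{1}{555} = \left(27849 - \left(- \frac{5819}{13118} - \frac{4059}{11663}\right)\right) \frac{1}{555} = \left(27849 - - \frac{121112959}{152995234}\right) \frac{1}{555} = \left(27849 + \frac{121112959}{152995234}\right) \frac{1}{555} = \frac{4260885384625}{152995234} \cdot \frac{1}{555} = \frac{852177076925}{16982470974}$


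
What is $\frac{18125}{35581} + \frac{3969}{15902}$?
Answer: $\frac{429444739}{565809062} \approx 0.75899$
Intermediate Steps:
$\frac{18125}{35581} + \frac{3969}{15902} = \frac{429444739}{565809062}$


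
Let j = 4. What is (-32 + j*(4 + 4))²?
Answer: 0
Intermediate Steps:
(-32 + j*(4 + 4))² = (-32 + 4*(4 + 4))² = (-32 + 4*8)² = (-32 + 32)² = 0² = 0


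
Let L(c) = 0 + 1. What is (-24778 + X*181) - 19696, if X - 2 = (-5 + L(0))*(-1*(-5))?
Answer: -47732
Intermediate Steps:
L(c) = 1
X = -18 (X = 2 + (-5 + 1)*(-1*(-5)) = 2 - 4*5 = 2 - 20 = -18)
(-24778 + X*181) - 19696 = (-24778 - 18*181) - 19696 = (-24778 - 3258) - 19696 = -28036 - 19696 = -47732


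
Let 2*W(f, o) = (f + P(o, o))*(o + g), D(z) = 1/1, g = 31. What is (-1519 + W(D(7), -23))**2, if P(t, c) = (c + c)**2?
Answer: 48288601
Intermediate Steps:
P(t, c) = 4*c**2 (P(t, c) = (2*c)**2 = 4*c**2)
D(z) = 1
W(f, o) = (31 + o)*(f + 4*o**2)/2 (W(f, o) = ((f + 4*o**2)*(o + 31))/2 = ((f + 4*o**2)*(31 + o))/2 = ((31 + o)*(f + 4*o**2))/2 = (31 + o)*(f + 4*o**2)/2)
(-1519 + W(D(7), -23))**2 = (-1519 + (2*(-23)**3 + 62*(-23)**2 + (31/2)*1 + (1/2)*1*(-23)))**2 = (-1519 + (2*(-12167) + 62*529 + 31/2 - 23/2))**2 = (-1519 + (-24334 + 32798 + 31/2 - 23/2))**2 = (-1519 + 8468)**2 = 6949**2 = 48288601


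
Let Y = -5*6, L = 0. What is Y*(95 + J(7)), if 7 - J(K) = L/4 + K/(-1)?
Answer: -3270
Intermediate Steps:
Y = -30
J(K) = 7 + K (J(K) = 7 - (0/4 + K/(-1)) = 7 - (0*(¼) + K*(-1)) = 7 - (0 - K) = 7 - (-1)*K = 7 + K)
Y*(95 + J(7)) = -30*(95 + (7 + 7)) = -30*(95 + 14) = -30*109 = -3270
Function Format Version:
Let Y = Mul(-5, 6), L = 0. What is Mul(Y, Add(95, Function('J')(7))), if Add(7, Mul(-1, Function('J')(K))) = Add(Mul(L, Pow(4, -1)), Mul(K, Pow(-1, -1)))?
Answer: -3270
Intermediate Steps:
Y = -30
Function('J')(K) = Add(7, K) (Function('J')(K) = Add(7, Mul(-1, Add(Mul(0, Pow(4, -1)), Mul(K, Pow(-1, -1))))) = Add(7, Mul(-1, Add(Mul(0, Rational(1, 4)), Mul(K, -1)))) = Add(7, Mul(-1, Add(0, Mul(-1, K)))) = Add(7, Mul(-1, Mul(-1, K))) = Add(7, K))
Mul(Y, Add(95, Function('J')(7))) = Mul(-30, Add(95, Add(7, 7))) = Mul(-30, Add(95, 14)) = Mul(-30, 109) = -3270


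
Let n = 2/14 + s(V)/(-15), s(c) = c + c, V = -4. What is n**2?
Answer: 5041/11025 ≈ 0.45723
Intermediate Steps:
s(c) = 2*c
n = 71/105 (n = 2/14 + (2*(-4))/(-15) = 2*(1/14) - 8*(-1/15) = 1/7 + 8/15 = 71/105 ≈ 0.67619)
n**2 = (71/105)**2 = 5041/11025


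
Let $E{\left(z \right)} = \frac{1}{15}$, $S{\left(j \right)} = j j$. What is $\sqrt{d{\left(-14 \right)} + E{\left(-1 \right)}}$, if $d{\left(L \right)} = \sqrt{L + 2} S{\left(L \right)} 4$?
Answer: $\frac{\sqrt{15 + 352800 i \sqrt{3}}}{15} \approx 36.851 + 36.85 i$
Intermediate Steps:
$S{\left(j \right)} = j^{2}$
$d{\left(L \right)} = 4 L^{2} \sqrt{2 + L}$ ($d{\left(L \right)} = \sqrt{L + 2} L^{2} \cdot 4 = \sqrt{2 + L} L^{2} \cdot 4 = L^{2} \sqrt{2 + L} 4 = 4 L^{2} \sqrt{2 + L}$)
$E{\left(z \right)} = \frac{1}{15}$
$\sqrt{d{\left(-14 \right)} + E{\left(-1 \right)}} = \sqrt{4 \left(-14\right)^{2} \sqrt{2 - 14} + \frac{1}{15}} = \sqrt{4 \cdot 196 \sqrt{-12} + \frac{1}{15}} = \sqrt{4 \cdot 196 \cdot 2 i \sqrt{3} + \frac{1}{15}} = \sqrt{1568 i \sqrt{3} + \frac{1}{15}} = \sqrt{\frac{1}{15} + 1568 i \sqrt{3}}$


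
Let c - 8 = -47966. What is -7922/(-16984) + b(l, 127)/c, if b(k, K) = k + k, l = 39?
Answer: 31549877/67876556 ≈ 0.46481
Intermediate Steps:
b(k, K) = 2*k
c = -47958 (c = 8 - 47966 = -47958)
-7922/(-16984) + b(l, 127)/c = -7922/(-16984) + (2*39)/(-47958) = -7922*(-1/16984) + 78*(-1/47958) = 3961/8492 - 13/7993 = 31549877/67876556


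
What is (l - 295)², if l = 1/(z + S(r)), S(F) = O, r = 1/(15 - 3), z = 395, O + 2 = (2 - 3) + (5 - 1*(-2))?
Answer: 13854231616/159201 ≈ 87024.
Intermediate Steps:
O = 4 (O = -2 + ((2 - 3) + (5 - 1*(-2))) = -2 + (-1 + (5 + 2)) = -2 + (-1 + 7) = -2 + 6 = 4)
r = 1/12 ≈ 0.083333
S(F) = 4
l = 1/399 (l = 1/(395 + 4) = 1/399 ≈ 0.0025063)
(l - 295)² = (1/399 - 295)² = (-117704/399)² = 13854231616/159201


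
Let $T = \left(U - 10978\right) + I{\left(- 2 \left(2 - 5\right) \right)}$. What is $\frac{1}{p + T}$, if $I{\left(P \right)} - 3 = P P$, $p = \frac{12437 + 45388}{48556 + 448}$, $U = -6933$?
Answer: $- \frac{49004}{875741663} \approx -5.5957 \cdot 10^{-5}$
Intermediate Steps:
$p = \frac{57825}{49004} \approx 1.18$
$I{\left(P \right)} = 3 + P^{2}$ ($I{\left(P \right)} = 3 + P P = 3 + P^{2}$)
$T = -17872$ ($T = \left(-6933 - 10978\right) + \left(3 + \left(- 2 \left(2 - 5\right)\right)^{2}\right) = -17911 + \left(3 + \left(\left(-2\right) \left(-3\right)\right)^{2}\right) = -17911 + \left(3 + 6^{2}\right) = -17911 + \left(3 + 36\right) = -17911 + 39 = -17872$)
$\frac{1}{p + T} = \frac{1}{\frac{57825}{49004} - 17872} = \frac{1}{- \frac{875741663}{49004}} = - \frac{49004}{875741663}$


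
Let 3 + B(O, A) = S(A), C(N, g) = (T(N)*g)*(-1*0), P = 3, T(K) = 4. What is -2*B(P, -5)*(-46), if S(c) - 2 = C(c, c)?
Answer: -92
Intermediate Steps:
C(N, g) = 0 (C(N, g) = (4*g)*(-1*0) = (4*g)*0 = 0)
S(c) = 2 (S(c) = 2 + 0 = 2)
B(O, A) = -1 (B(O, A) = -3 + 2 = -1)
-2*B(P, -5)*(-46) = -2*(-1)*(-46) = 2*(-46) = -92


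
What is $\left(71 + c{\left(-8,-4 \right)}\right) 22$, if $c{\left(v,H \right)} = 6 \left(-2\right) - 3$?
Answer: $1232$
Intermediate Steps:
$c{\left(v,H \right)} = -15$ ($c{\left(v,H \right)} = -12 - 3 = -15$)
$\left(71 + c{\left(-8,-4 \right)}\right) 22 = \left(71 - 15\right) 22 = 56 \cdot 22 = 1232$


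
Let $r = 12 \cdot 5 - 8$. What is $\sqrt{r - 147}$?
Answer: $i \sqrt{95} \approx 9.7468 i$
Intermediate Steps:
$r = 52$ ($r = 60 - 8 = 52$)
$\sqrt{r - 147} = \sqrt{52 - 147} = \sqrt{-95} = i \sqrt{95}$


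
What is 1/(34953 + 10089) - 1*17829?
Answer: -803053817/45042 ≈ -17829.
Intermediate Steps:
1/(34953 + 10089) - 1*17829 = 1/45042 - 17829 = -803053817/45042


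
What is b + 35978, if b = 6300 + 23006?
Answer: 65284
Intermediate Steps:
b = 29306
b + 35978 = 29306 + 35978 = 65284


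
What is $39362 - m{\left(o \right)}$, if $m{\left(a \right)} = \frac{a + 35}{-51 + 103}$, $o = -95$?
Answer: $\frac{511721}{13} \approx 39363.0$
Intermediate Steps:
$m{\left(a \right)} = \frac{35}{52} + \frac{a}{52}$ ($m{\left(a \right)} = \frac{35 + a}{52} = \left(35 + a\right) \frac{1}{52} = \frac{35}{52} + \frac{a}{52}$)
$39362 - m{\left(o \right)} = 39362 - \left(\frac{35}{52} + \frac{1}{52} \left(-95\right)\right) = 39362 - \left(\frac{35}{52} - \frac{95}{52}\right) = 39362 - - \frac{15}{13} = 39362 + \frac{15}{13} = \frac{511721}{13}$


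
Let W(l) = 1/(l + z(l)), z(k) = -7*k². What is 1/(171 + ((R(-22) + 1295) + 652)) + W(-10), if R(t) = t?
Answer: -693/744080 ≈ -0.00093135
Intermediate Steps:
W(l) = 1/(l - 7*l²)
1/(171 + ((R(-22) + 1295) + 652)) + W(-10) = 1/(171 + ((-22 + 1295) + 652)) - 1/(-10*(-1 + 7*(-10))) = 1/(171 + (1273 + 652)) - 1*(-⅒)/(-1 - 70) = 1/(171 + 1925) - 1*(-⅒)/(-71) = 1/2096 - 1*(-⅒)*(-1/71) = 1/2096 - 1/710 = -693/744080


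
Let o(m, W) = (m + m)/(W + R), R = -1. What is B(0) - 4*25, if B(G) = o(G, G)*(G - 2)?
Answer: -100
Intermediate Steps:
o(m, W) = 2*m/(-1 + W) (o(m, W) = (m + m)/(W - 1) = (2*m)/(-1 + W) = 2*m/(-1 + W))
B(G) = 2*G*(-2 + G)/(-1 + G) (B(G) = (2*G/(-1 + G))*(G - 2) = (2*G/(-1 + G))*(-2 + G) = 2*G*(-2 + G)/(-1 + G))
B(0) - 4*25 = 2*0*(-2 + 0)/(-1 + 0) - 4*25 = 2*0*(-2)/(-1) - 100 = 2*0*(-1)*(-2) - 100 = 0 - 100 = -100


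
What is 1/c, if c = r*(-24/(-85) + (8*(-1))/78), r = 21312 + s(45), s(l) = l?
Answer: 1105/4242924 ≈ 0.00026043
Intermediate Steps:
r = 21357 (r = 21312 + 45 = 21357)
c = 4242924/1105 (c = 21357*(-24/(-85) + (8*(-1))/78) = 21357*(-24*(-1/85) - 8*1/78) = 21357*(24/85 - 4/39) = 21357*(596/3315) = 4242924/1105 ≈ 3839.8)
1/c = 1/(4242924/1105) = 1105/4242924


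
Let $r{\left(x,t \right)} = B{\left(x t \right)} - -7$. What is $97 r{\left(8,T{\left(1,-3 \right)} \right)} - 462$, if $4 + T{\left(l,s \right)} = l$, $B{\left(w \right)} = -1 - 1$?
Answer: $23$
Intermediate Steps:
$B{\left(w \right)} = -2$ ($B{\left(w \right)} = -1 - 1 = -2$)
$T{\left(l,s \right)} = -4 + l$
$r{\left(x,t \right)} = 5$ ($r{\left(x,t \right)} = -2 - -7 = -2 + 7 = 5$)
$97 r{\left(8,T{\left(1,-3 \right)} \right)} - 462 = 97 \cdot 5 - 462 = 485 - 462 = 23$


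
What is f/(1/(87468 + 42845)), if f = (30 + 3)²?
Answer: 141910857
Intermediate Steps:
f = 1089 (f = 33² = 1089)
f/(1/(87468 + 42845)) = 1089/(1/(87468 + 42845)) = 1089/(1/130313) = 1089*130313 = 141910857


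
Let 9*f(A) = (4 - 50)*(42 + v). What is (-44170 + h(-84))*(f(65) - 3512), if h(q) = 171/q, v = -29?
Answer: 19916464151/126 ≈ 1.5807e+8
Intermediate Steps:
f(A) = -598/9 (f(A) = ((4 - 50)*(42 - 29))/9 = (-46*13)/9 = (1/9)*(-598) = -598/9)
(-44170 + h(-84))*(f(65) - 3512) = (-44170 + 171/(-84))*(-598/9 - 3512) = (-44170 + 171*(-1/84))*(-32206/9) = (-44170 - 57/28)*(-32206/9) = -1236817/28*(-32206/9) = 19916464151/126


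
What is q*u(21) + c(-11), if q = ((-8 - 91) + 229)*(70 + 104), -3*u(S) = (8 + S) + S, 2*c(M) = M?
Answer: -754011/2 ≈ -3.7701e+5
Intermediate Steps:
c(M) = M/2
u(S) = -8/3 - 2*S/3 (u(S) = -((8 + S) + S)/3 = -(8 + 2*S)/3 = -8/3 - 2*S/3)
q = 22620 (q = (-99 + 229)*174 = 130*174 = 22620)
q*u(21) + c(-11) = 22620*(-8/3 - ⅔*21) + (½)*(-11) = 22620*(-8/3 - 14) - 11/2 = 22620*(-50/3) - 11/2 = -377000 - 11/2 = -754011/2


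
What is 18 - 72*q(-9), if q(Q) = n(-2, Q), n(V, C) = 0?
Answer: 18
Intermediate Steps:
q(Q) = 0
18 - 72*q(-9) = 18 - 72*0 = 18 + 0 = 18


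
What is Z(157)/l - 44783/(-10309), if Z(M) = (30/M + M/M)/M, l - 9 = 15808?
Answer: 17459694921222/4019203158997 ≈ 4.3441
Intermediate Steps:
l = 15817 (l = 9 + 15808 = 15817)
Z(M) = (1 + 30/M)/M (Z(M) = (30/M + 1)/M = (1 + 30/M)/M)
Z(157)/l - 44783/(-10309) = ((30 + 157)/157²)/15817 - 44783/(-10309) = ((1/24649)*187)*(1/15817) - 44783*(-1/10309) = (187/24649)*(1/15817) + 44783/10309 = 187/389873233 + 44783/10309 = 17459694921222/4019203158997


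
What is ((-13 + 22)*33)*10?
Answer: 2970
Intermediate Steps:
((-13 + 22)*33)*10 = (9*33)*10 = 297*10 = 2970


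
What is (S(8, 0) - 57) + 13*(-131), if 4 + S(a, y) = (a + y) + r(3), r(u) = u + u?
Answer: -1750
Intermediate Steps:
r(u) = 2*u
S(a, y) = 2 + a + y (S(a, y) = -4 + ((a + y) + 2*3) = -4 + ((a + y) + 6) = -4 + (6 + a + y) = 2 + a + y)
(S(8, 0) - 57) + 13*(-131) = ((2 + 8 + 0) - 57) + 13*(-131) = (10 - 57) - 1703 = -47 - 1703 = -1750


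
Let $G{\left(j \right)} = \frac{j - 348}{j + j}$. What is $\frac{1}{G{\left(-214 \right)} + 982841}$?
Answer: $\frac{214}{210328255} \approx 1.0175 \cdot 10^{-6}$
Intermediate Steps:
$G{\left(j \right)} = \frac{-348 + j}{2 j}$
$\frac{1}{G{\left(-214 \right)} + 982841} = \frac{1}{\frac{-348 - 214}{2 \left(-214\right)} + 982841} = \frac{1}{\frac{1}{2} \left(- \frac{1}{214}\right) \left(-562\right) + 982841} = \frac{1}{\frac{281}{214} + 982841} = \frac{1}{\frac{210328255}{214}} = \frac{214}{210328255}$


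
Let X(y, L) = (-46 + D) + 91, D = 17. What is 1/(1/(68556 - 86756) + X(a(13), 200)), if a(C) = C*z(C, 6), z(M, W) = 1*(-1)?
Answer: 18200/1128399 ≈ 0.016129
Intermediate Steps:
z(M, W) = -1
a(C) = -C (a(C) = C*(-1) = -C)
X(y, L) = 62 (X(y, L) = (-46 + 17) + 91 = -29 + 91 = 62)
1/(1/(68556 - 86756) + X(a(13), 200)) = 1/(1/(68556 - 86756) + 62) = 1/(1/(-18200) + 62) = 1/(-1/18200 + 62) = 1/(1128399/18200) = 18200/1128399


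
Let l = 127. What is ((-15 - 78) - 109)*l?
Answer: -25654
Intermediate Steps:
((-15 - 78) - 109)*l = ((-15 - 78) - 109)*127 = (-93 - 109)*127 = -202*127 = -25654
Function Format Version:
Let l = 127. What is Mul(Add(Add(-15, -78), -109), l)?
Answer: -25654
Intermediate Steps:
Mul(Add(Add(-15, -78), -109), l) = Mul(Add(Add(-15, -78), -109), 127) = Mul(Add(-93, -109), 127) = Mul(-202, 127) = -25654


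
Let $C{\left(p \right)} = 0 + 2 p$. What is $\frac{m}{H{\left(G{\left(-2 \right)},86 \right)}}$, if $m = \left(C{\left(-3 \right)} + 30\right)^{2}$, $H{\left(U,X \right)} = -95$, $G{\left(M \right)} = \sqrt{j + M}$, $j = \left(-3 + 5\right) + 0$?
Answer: $- \frac{576}{95} \approx -6.0632$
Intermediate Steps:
$j = 2$ ($j = 2 + 0 = 2$)
$C{\left(p \right)} = 2 p$
$G{\left(M \right)} = \sqrt{2 + M}$
$m = 576$ ($m = \left(2 \left(-3\right) + 30\right)^{2} = \left(-6 + 30\right)^{2} = 24^{2} = 576$)
$\frac{m}{H{\left(G{\left(-2 \right)},86 \right)}} = \frac{576}{-95} = 576 \left(- \frac{1}{95}\right) = - \frac{576}{95}$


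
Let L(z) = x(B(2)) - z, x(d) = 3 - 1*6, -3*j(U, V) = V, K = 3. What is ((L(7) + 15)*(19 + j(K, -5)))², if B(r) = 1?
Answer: 96100/9 ≈ 10678.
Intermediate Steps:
j(U, V) = -V/3
x(d) = -3 (x(d) = 3 - 6 = -3)
L(z) = -3 - z
((L(7) + 15)*(19 + j(K, -5)))² = (((-3 - 1*7) + 15)*(19 - ⅓*(-5)))² = (((-3 - 7) + 15)*(19 + 5/3))² = ((-10 + 15)*(62/3))² = (5*(62/3))² = (310/3)² = 96100/9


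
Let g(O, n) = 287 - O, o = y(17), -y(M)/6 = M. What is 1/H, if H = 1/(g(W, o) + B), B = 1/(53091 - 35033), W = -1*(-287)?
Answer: 1/18058 ≈ 5.5377e-5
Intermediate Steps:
y(M) = -6*M
W = 287
o = -102 (o = -6*17 = -102)
B = 1/18058 ≈ 5.5377e-5
H = 18058 (H = 1/((287 - 1*287) + 1/18058) = 1/((287 - 287) + 1/18058) = 1/(0 + 1/18058) = 1/(1/18058) = 18058)
1/H = 1/18058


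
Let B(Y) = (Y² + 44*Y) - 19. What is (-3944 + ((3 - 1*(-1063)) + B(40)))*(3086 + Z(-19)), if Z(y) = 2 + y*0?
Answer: 1429744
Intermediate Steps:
Z(y) = 2 (Z(y) = 2 + 0 = 2)
B(Y) = -19 + Y² + 44*Y
(-3944 + ((3 - 1*(-1063)) + B(40)))*(3086 + Z(-19)) = (-3944 + ((3 - 1*(-1063)) + (-19 + 40² + 44*40)))*(3086 + 2) = (-3944 + ((3 + 1063) + (-19 + 1600 + 1760)))*3088 = (-3944 + (1066 + 3341))*3088 = (-3944 + 4407)*3088 = 463*3088 = 1429744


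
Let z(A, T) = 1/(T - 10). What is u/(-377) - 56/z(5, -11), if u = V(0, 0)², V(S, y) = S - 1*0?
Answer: 1176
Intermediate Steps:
V(S, y) = S (V(S, y) = S + 0 = S)
z(A, T) = 1/(-10 + T)
u = 0 (u = 0² = 0)
u/(-377) - 56/z(5, -11) = 0/(-377) - 56/(1/(-10 - 11)) = 0*(-1/377) - 56/(1/(-21)) = 0 - 56/(-1/21) = 0 - 56*(-21) = 0 + 1176 = 1176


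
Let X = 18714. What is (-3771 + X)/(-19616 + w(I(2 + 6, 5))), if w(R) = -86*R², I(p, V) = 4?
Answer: -14943/20992 ≈ -0.71184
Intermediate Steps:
(-3771 + X)/(-19616 + w(I(2 + 6, 5))) = (-3771 + 18714)/(-19616 - 86*4²) = 14943/(-19616 - 86*16) = 14943/(-19616 - 1376) = 14943/(-20992) = 14943*(-1/20992) = -14943/20992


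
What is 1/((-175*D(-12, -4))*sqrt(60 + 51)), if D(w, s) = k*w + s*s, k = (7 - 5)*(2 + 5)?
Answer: sqrt(111)/2952600 ≈ 3.5683e-6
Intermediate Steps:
k = 14 (k = 2*7 = 14)
D(w, s) = s**2 + 14*w (D(w, s) = 14*w + s*s = 14*w + s**2 = s**2 + 14*w)
1/((-175*D(-12, -4))*sqrt(60 + 51)) = 1/((-175*((-4)**2 + 14*(-12)))*sqrt(60 + 51)) = 1/((-175*(16 - 168))*sqrt(111)) = 1/((-175*(-152))*sqrt(111)) = 1/(26600*sqrt(111)) = sqrt(111)/2952600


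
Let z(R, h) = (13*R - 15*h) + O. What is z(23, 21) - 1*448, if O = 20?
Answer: -444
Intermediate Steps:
z(R, h) = 20 - 15*h + 13*R (z(R, h) = (13*R - 15*h) + 20 = (-15*h + 13*R) + 20 = 20 - 15*h + 13*R)
z(23, 21) - 1*448 = (20 - 15*21 + 13*23) - 1*448 = (20 - 315 + 299) - 448 = 4 - 448 = -444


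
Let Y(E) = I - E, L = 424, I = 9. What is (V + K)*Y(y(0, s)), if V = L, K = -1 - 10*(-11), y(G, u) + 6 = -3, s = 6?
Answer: 9594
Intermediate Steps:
y(G, u) = -9 (y(G, u) = -6 - 3 = -9)
K = 109 (K = -1 + 110 = 109)
V = 424
Y(E) = 9 - E
(V + K)*Y(y(0, s)) = (424 + 109)*(9 - 1*(-9)) = 533*(9 + 9) = 533*18 = 9594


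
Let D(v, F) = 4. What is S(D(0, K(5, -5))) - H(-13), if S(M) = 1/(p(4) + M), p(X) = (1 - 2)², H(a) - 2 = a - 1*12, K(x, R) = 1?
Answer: 116/5 ≈ 23.200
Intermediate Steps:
H(a) = -10 + a (H(a) = 2 + (a - 1*12) = 2 + (a - 12) = 2 + (-12 + a) = -10 + a)
p(X) = 1 (p(X) = (-1)² = 1)
S(M) = 1/(1 + M)
S(D(0, K(5, -5))) - H(-13) = 1/(1 + 4) - (-10 - 13) = 1/5 - 1*(-23) = ⅕ + 23 = 116/5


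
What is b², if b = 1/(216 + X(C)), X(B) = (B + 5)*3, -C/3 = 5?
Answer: 1/34596 ≈ 2.8905e-5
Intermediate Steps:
C = -15 (C = -3*5 = -15)
X(B) = 15 + 3*B (X(B) = (5 + B)*3 = 15 + 3*B)
b = 1/186 (b = 1/(216 + (15 + 3*(-15))) = 1/(216 + (15 - 45)) = 1/(216 - 30) = 1/186 ≈ 0.0053763)
b² = (1/186)² = 1/34596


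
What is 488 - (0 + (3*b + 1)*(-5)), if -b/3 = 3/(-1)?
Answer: 628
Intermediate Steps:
b = 9 (b = -9/(-1) = -9*(-1) = -3*(-3) = 9)
488 - (0 + (3*b + 1)*(-5)) = 488 - (0 + (3*9 + 1)*(-5)) = 488 - (0 + (27 + 1)*(-5)) = 488 - (0 + 28*(-5)) = 488 - (0 - 140) = 488 - 1*(-140) = 488 + 140 = 628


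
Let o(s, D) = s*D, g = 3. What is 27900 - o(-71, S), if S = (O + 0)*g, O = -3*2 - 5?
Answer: 25557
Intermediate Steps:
O = -11 (O = -6 - 5 = -11)
S = -33 (S = (-11 + 0)*3 = -11*3 = -33)
o(s, D) = D*s
27900 - o(-71, S) = 27900 - (-33)*(-71) = 27900 - 1*2343 = 27900 - 2343 = 25557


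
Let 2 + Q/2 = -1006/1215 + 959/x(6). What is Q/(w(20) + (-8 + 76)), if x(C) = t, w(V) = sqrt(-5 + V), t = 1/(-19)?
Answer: -3011305336/5599935 + 44283902*sqrt(15)/5599935 ≈ -507.11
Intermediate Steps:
t = -1/19 ≈ -0.052632
x(C) = -1/19
Q = -44283902/1215 (Q = -4 + 2*(-1006/1215 + 959/(-1/19)) = -4 + 2*(-1006*1/1215 + 959*(-19)) = -4 + 2*(-1006/1215 - 18221) = -4 + 2*(-22139521/1215) = -4 - 44279042/1215 = -44283902/1215 ≈ -36448.)
Q/(w(20) + (-8 + 76)) = -44283902/1215/(sqrt(-5 + 20) + (-8 + 76)) = -44283902/1215/(sqrt(15) + 68) = -44283902/1215/(68 + sqrt(15)) = -44283902/(1215*(68 + sqrt(15)))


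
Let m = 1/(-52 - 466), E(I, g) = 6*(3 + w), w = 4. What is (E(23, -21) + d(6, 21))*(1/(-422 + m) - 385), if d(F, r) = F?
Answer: -4039697424/218597 ≈ -18480.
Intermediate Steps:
E(I, g) = 42 (E(I, g) = 6*(3 + 4) = 6*7 = 42)
m = -1/518 (m = 1/(-518) = -1/518 ≈ -0.0019305)
(E(23, -21) + d(6, 21))*(1/(-422 + m) - 385) = (42 + 6)*(1/(-422 - 1/518) - 385) = 48*(1/(-218597/518) - 385) = 48*(-518/218597 - 385) = 48*(-84160363/218597) = -4039697424/218597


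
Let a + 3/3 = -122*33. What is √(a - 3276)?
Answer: I*√7303 ≈ 85.458*I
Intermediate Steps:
a = -4027 (a = -1 - 122*33 = -1 - 4026 = -4027)
√(a - 3276) = √(-4027 - 3276) = √(-7303) = I*√7303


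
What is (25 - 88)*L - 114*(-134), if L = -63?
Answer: 19245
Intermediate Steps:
(25 - 88)*L - 114*(-134) = (25 - 88)*(-63) - 114*(-134) = -63*(-63) + 15276 = 3969 + 15276 = 19245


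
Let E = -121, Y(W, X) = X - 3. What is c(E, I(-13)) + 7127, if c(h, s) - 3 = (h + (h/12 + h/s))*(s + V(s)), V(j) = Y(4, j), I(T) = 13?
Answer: 608557/156 ≈ 3901.0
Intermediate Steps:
Y(W, X) = -3 + X
V(j) = -3 + j
c(h, s) = 3 + (-3 + 2*s)*(13*h/12 + h/s) (c(h, s) = 3 + (h + (h/12 + h/s))*(s + (-3 + s)) = 3 + (h + (h*(1/12) + h/s))*(-3 + 2*s) = 3 + (h + (h/12 + h/s))*(-3 + 2*s) = 3 + (13*h/12 + h/s)*(-3 + 2*s) = 3 + (-3 + 2*s)*(13*h/12 + h/s))
c(E, I(-13)) + 7127 = (3 - 5/4*(-121) - 3*(-121)/13 + (13/6)*(-121)*13) + 7127 = (3 + 605/4 - 3*(-121)*1/13 - 20449/6) + 7127 = (3 + 605/4 + 363/13 - 20449/6) + 7127 = -503255/156 + 7127 = 608557/156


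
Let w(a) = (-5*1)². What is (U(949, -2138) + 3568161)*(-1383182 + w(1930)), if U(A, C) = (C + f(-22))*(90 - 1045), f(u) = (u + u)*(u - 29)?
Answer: -4795309881167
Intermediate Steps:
f(u) = 2*u*(-29 + u) (f(u) = (2*u)*(-29 + u) = 2*u*(-29 + u))
U(A, C) = -2143020 - 955*C (U(A, C) = (C + 2*(-22)*(-29 - 22))*(90 - 1045) = (C + 2*(-22)*(-51))*(-955) = (C + 2244)*(-955) = (2244 + C)*(-955) = -2143020 - 955*C)
w(a) = 25 (w(a) = (-5)² = 25)
(U(949, -2138) + 3568161)*(-1383182 + w(1930)) = ((-2143020 - 955*(-2138)) + 3568161)*(-1383182 + 25) = ((-2143020 + 2041790) + 3568161)*(-1383157) = (-101230 + 3568161)*(-1383157) = 3466931*(-1383157) = -4795309881167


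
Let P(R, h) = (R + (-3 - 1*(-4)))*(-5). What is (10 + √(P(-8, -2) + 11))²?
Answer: (10 + √46)² ≈ 281.65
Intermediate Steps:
P(R, h) = -5 - 5*R (P(R, h) = (R + (-3 + 4))*(-5) = (R + 1)*(-5) = (1 + R)*(-5) = -5 - 5*R)
(10 + √(P(-8, -2) + 11))² = (10 + √((-5 - 5*(-8)) + 11))² = (10 + √((-5 + 40) + 11))² = (10 + √(35 + 11))² = (10 + √46)²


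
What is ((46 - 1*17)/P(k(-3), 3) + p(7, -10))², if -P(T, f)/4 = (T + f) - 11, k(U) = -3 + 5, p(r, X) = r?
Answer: 38809/576 ≈ 67.377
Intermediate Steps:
k(U) = 2
P(T, f) = 44 - 4*T - 4*f (P(T, f) = -4*((T + f) - 11) = -4*(-11 + T + f) = 44 - 4*T - 4*f)
((46 - 1*17)/P(k(-3), 3) + p(7, -10))² = ((46 - 1*17)/(44 - 4*2 - 4*3) + 7)² = ((46 - 17)/(44 - 8 - 12) + 7)² = (29/24 + 7)² = (197/24)² = 38809/576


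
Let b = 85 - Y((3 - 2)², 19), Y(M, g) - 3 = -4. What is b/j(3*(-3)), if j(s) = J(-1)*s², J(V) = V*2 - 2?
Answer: -43/162 ≈ -0.26543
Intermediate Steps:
Y(M, g) = -1 (Y(M, g) = 3 - 4 = -1)
J(V) = -2 + 2*V (J(V) = 2*V - 2 = -2 + 2*V)
j(s) = -4*s² (j(s) = (-2 + 2*(-1))*s² = (-2 - 2)*s² = -4*s²)
b = 86 (b = 85 - 1*(-1) = 85 + 1 = 86)
b/j(3*(-3)) = 86/((-4*(3*(-3))²)) = 86/((-4*(-9)²)) = 86/((-4*81)) = 86/(-324) = 86*(-1/324) = -43/162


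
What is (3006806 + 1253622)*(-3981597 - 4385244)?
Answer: -35646323667948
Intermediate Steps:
(3006806 + 1253622)*(-3981597 - 4385244) = 4260428*(-8366841) = -35646323667948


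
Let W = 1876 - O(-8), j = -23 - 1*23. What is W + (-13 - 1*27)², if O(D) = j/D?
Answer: 13881/4 ≈ 3470.3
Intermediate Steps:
j = -46 (j = -23 - 23 = -46)
O(D) = -46/D
W = 7481/4 (W = 1876 - (-46)/(-8) = 1876 - (-46)*(-1)/8 = 1876 - 1*23/4 = 1876 - 23/4 = 7481/4 ≈ 1870.3)
W + (-13 - 1*27)² = 7481/4 + (-13 - 1*27)² = 7481/4 + (-13 - 27)² = 7481/4 + (-40)² = 7481/4 + 1600 = 13881/4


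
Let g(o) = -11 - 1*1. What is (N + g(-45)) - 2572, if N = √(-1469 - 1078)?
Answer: -2584 + 3*I*√283 ≈ -2584.0 + 50.468*I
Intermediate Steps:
g(o) = -12 (g(o) = -11 - 1 = -12)
N = 3*I*√283 (N = √(-2547) = 3*I*√283 ≈ 50.468*I)
(N + g(-45)) - 2572 = (3*I*√283 - 12) - 2572 = (-12 + 3*I*√283) - 2572 = -2584 + 3*I*√283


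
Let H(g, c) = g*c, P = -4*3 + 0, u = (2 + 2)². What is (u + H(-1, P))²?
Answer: 784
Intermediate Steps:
u = 16 (u = 4² = 16)
P = -12 (P = -12 + 0 = -12)
H(g, c) = c*g
(u + H(-1, P))² = (16 - 12*(-1))² = (16 + 12)² = 28² = 784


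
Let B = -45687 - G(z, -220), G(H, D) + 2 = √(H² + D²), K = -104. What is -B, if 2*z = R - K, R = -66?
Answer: 45685 + √48761 ≈ 45906.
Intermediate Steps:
z = 19 (z = (-66 - 1*(-104))/2 = (-66 + 104)/2 = (½)*38 = 19)
G(H, D) = -2 + √(D² + H²) (G(H, D) = -2 + √(H² + D²) = -2 + √(D² + H²))
B = -45685 - √48761 (B = -45687 - (-2 + √((-220)² + 19²)) = -45687 - (-2 + √(48400 + 361)) = -45687 - (-2 + √48761) = -45687 + (2 - √48761) = -45685 - √48761 ≈ -45906.)
-B = -(-45685 - √48761) = 45685 + √48761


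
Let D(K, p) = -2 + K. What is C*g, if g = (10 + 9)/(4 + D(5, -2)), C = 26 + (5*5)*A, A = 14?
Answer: 7144/7 ≈ 1020.6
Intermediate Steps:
C = 376 (C = 26 + (5*5)*14 = 26 + 25*14 = 26 + 350 = 376)
g = 19/7 (g = (10 + 9)/(4 + (-2 + 5)) = 19/(4 + 3) = 19/7 ≈ 2.7143)
C*g = 376*(19/7) = 7144/7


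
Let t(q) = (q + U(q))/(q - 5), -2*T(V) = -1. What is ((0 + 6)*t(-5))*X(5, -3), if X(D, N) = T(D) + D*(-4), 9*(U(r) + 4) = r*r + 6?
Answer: -65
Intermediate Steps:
U(r) = -10/3 + r**2/9 (U(r) = -4 + (r*r + 6)/9 = -4 + (r**2 + 6)/9 = -4 + (6 + r**2)/9 = -4 + (2/3 + r**2/9) = -10/3 + r**2/9)
T(V) = 1/2 (T(V) = -1/2*(-1) = 1/2)
X(D, N) = 1/2 - 4*D (X(D, N) = 1/2 + D*(-4) = 1/2 - 4*D)
t(q) = (-10/3 + q + q**2/9)/(-5 + q) (t(q) = (q + (-10/3 + q**2/9))/(q - 5) = (-10/3 + q + q**2/9)/(-5 + q))
((0 + 6)*t(-5))*X(5, -3) = ((0 + 6)*((-30 + (-5)**2 + 9*(-5))/(9*(-5 - 5))))*(1/2 - 4*5) = (6*((1/9)*(-30 + 25 - 45)/(-10)))*(1/2 - 20) = (6*((1/9)*(-1/10)*(-50)))*(-39/2) = (6*(5/9))*(-39/2) = (10/3)*(-39/2) = -65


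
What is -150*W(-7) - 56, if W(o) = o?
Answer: 994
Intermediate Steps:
-150*W(-7) - 56 = -150*(-7) - 56 = 1050 - 56 = 994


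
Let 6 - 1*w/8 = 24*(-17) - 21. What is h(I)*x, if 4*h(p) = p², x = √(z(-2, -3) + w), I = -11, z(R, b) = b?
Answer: 121*√3477/4 ≈ 1783.7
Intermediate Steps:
w = 3480 (w = 48 - 8*(24*(-17) - 21) = 48 - 8*(-408 - 21) = 48 - 8*(-429) = 48 + 3432 = 3480)
x = √3477 (x = √(-3 + 3480) = √3477 ≈ 58.966)
h(p) = p²/4
h(I)*x = ((¼)*(-11)²)*√3477 = ((¼)*121)*√3477 = 121*√3477/4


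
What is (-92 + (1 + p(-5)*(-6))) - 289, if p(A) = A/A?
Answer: -386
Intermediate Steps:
p(A) = 1
(-92 + (1 + p(-5)*(-6))) - 289 = (-92 + (1 + 1*(-6))) - 289 = (-92 + (1 - 6)) - 289 = (-92 - 5) - 289 = -97 - 289 = -386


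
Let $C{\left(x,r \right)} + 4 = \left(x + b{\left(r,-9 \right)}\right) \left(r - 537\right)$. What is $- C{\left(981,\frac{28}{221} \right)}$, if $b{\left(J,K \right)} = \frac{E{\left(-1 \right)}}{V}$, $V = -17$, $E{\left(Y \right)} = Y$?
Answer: $\frac{1978843050}{3757} \approx 5.2671 \cdot 10^{5}$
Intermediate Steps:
$b{\left(J,K \right)} = \frac{1}{17}$ ($b{\left(J,K \right)} = - \frac{1}{-17} = \left(-1\right) \left(- \frac{1}{17}\right) = \frac{1}{17}$)
$C{\left(x,r \right)} = -4 + \left(-537 + r\right) \left(\frac{1}{17} + x\right)$ ($C{\left(x,r \right)} = -4 + \left(x + \frac{1}{17}\right) \left(r - 537\right) = -4 + \left(\frac{1}{17} + x\right) \left(-537 + r\right) = -4 + \left(-537 + r\right) \left(\frac{1}{17} + x\right)$)
$- C{\left(981,\frac{28}{221} \right)} = - (- \frac{605}{17} - 526797 + \frac{28 \cdot \frac{1}{221}}{17} + \frac{28}{221} \cdot 981) = - (- \frac{605}{17} - 526797 + \frac{28 \cdot \frac{1}{221}}{17} + 28 \cdot \frac{1}{221} \cdot 981) = - (- \frac{605}{17} - 526797 + \frac{1}{17} \cdot \frac{28}{221} + \frac{28}{221} \cdot 981) = - (- \frac{605}{17} - 526797 + \frac{28}{3757} + \frac{27468}{221}) = \left(-1\right) \left(- \frac{1978843050}{3757}\right) = \frac{1978843050}{3757}$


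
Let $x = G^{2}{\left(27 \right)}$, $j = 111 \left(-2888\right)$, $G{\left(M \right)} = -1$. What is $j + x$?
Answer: $-320567$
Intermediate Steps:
$j = -320568$
$x = 1$ ($x = \left(-1\right)^{2} = 1$)
$j + x = -320568 + 1 = -320567$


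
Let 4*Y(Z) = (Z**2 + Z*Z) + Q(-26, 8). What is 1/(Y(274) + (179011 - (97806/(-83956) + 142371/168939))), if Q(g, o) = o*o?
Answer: 262656346/56882256207567 ≈ 4.6175e-6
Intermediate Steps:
Q(g, o) = o**2
Y(Z) = 16 + Z**2/2 (Y(Z) = ((Z**2 + Z*Z) + 8**2)/4 = ((Z**2 + Z**2) + 64)/4 = (2*Z**2 + 64)/4 = (64 + 2*Z**2)/4 = 16 + Z**2/2)
1/(Y(274) + (179011 - (97806/(-83956) + 142371/168939))) = 1/((16 + (1/2)*274**2) + (179011 - (97806/(-83956) + 142371/168939))) = 1/((16 + (1/2)*75076) + (179011 - (97806*(-1/83956) + 142371*(1/168939)))) = 1/((16 + 37538) + (179011 - (-48903/41978 + 5273/6257))) = 1/(37554 + (179011 - 1*(-84636077/262656346))) = 1/(37554 + (179011 + 84636077/262656346)) = 1/(37554 + 47018459789883/262656346) = 1/(56882256207567/262656346) = 262656346/56882256207567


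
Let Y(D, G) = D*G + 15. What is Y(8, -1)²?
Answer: 49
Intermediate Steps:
Y(D, G) = 15 + D*G
Y(8, -1)² = (15 + 8*(-1))² = (15 - 8)² = 7² = 49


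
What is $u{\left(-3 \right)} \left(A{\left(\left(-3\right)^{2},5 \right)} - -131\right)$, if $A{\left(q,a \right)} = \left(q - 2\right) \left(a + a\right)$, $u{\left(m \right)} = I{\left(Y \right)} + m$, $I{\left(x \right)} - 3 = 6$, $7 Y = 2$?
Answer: $1206$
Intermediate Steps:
$Y = \frac{2}{7}$ ($Y = \frac{1}{7} \cdot 2 = \frac{2}{7} \approx 0.28571$)
$I{\left(x \right)} = 9$ ($I{\left(x \right)} = 3 + 6 = 9$)
$u{\left(m \right)} = 9 + m$
$A{\left(q,a \right)} = 2 a \left(-2 + q\right)$ ($A{\left(q,a \right)} = \left(-2 + q\right) 2 a = 2 a \left(-2 + q\right)$)
$u{\left(-3 \right)} \left(A{\left(\left(-3\right)^{2},5 \right)} - -131\right) = \left(9 - 3\right) \left(2 \cdot 5 \left(-2 + \left(-3\right)^{2}\right) - -131\right) = 6 \left(2 \cdot 5 \left(-2 + 9\right) + 131\right) = 6 \left(2 \cdot 5 \cdot 7 + 131\right) = 6 \left(70 + 131\right) = 6 \cdot 201 = 1206$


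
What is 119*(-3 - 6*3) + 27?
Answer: -2472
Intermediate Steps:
119*(-3 - 6*3) + 27 = 119*(-3 - 18) + 27 = 119*(-21) + 27 = -2499 + 27 = -2472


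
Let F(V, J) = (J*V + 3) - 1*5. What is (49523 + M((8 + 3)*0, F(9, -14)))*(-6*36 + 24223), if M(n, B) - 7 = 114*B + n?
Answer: 838756566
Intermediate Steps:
F(V, J) = -2 + J*V (F(V, J) = (3 + J*V) - 5 = -2 + J*V)
M(n, B) = 7 + n + 114*B (M(n, B) = 7 + (114*B + n) = 7 + (n + 114*B) = 7 + n + 114*B)
(49523 + M((8 + 3)*0, F(9, -14)))*(-6*36 + 24223) = (49523 + (7 + (8 + 3)*0 + 114*(-2 - 14*9)))*(-6*36 + 24223) = (49523 + (7 + 11*0 + 114*(-2 - 126)))*(-216 + 24223) = (49523 + (7 + 0 + 114*(-128)))*24007 = (49523 + (7 + 0 - 14592))*24007 = (49523 - 14585)*24007 = 34938*24007 = 838756566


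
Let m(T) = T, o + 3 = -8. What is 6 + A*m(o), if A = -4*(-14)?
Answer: -610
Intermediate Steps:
o = -11 (o = -3 - 8 = -11)
A = 56
6 + A*m(o) = 6 + 56*(-11) = 6 - 616 = -610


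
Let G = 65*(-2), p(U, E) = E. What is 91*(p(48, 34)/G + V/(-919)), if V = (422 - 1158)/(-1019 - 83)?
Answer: -60425351/2531845 ≈ -23.866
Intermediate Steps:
V = 368/551 (V = -736/(-1102) = -736*(-1/1102) = 368/551 ≈ 0.66788)
G = -130
91*(p(48, 34)/G + V/(-919)) = 91*(34/(-130) + (368/551)/(-919)) = 91*(34*(-1/130) + (368/551)*(-1/919)) = 91*(-17/65 - 368/506369) = 91*(-8632193/32913985) = -60425351/2531845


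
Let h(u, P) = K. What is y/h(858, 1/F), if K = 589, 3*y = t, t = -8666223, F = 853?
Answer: -152039/31 ≈ -4904.5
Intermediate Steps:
y = -2888741 (y = (1/3)*(-8666223) = -2888741)
h(u, P) = 589
y/h(858, 1/F) = -2888741/589 = -2888741*1/589 = -152039/31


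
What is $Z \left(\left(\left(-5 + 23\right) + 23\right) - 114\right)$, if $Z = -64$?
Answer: $4672$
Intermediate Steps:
$Z \left(\left(\left(-5 + 23\right) + 23\right) - 114\right) = - 64 \left(\left(\left(-5 + 23\right) + 23\right) - 114\right) = - 64 \left(\left(18 + 23\right) - 114\right) = - 64 \left(41 - 114\right) = \left(-64\right) \left(-73\right) = 4672$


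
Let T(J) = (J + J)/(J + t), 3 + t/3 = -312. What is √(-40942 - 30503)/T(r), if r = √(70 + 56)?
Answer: I*√1000230*(-315 + √14)/28 ≈ -11118.0*I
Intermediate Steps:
r = 3*√14 (r = √126 = 3*√14 ≈ 11.225)
t = -945 (t = -9 + 3*(-312) = -9 - 936 = -945)
T(J) = 2*J/(-945 + J) (T(J) = (J + J)/(J - 945) = (2*J)/(-945 + J) = 2*J/(-945 + J))
√(-40942 - 30503)/T(r) = √(-40942 - 30503)/((2*(3*√14)/(-945 + 3*√14))) = √(-71445)/((6*√14/(-945 + 3*√14))) = (I*√71445)*(√14*(-945 + 3*√14)/84) = I*√1000230*(-945 + 3*√14)/84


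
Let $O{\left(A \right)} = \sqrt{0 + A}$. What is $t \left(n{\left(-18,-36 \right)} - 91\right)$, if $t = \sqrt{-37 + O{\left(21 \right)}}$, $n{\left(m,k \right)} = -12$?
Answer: $- 103 i \sqrt{37 - \sqrt{21}} \approx - 586.44 i$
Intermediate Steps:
$O{\left(A \right)} = \sqrt{A}$
$t = \sqrt{-37 + \sqrt{21}} \approx 5.6936 i$
$t \left(n{\left(-18,-36 \right)} - 91\right) = \sqrt{-37 + \sqrt{21}} \left(-12 - 91\right) = \sqrt{-37 + \sqrt{21}} \left(-103\right) = - 103 \sqrt{-37 + \sqrt{21}}$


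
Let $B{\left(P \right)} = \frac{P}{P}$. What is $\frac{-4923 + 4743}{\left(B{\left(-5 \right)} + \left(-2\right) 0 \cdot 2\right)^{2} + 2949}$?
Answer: $- \frac{18}{295} \approx -0.061017$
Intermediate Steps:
$B{\left(P \right)} = 1$
$\frac{-4923 + 4743}{\left(B{\left(-5 \right)} + \left(-2\right) 0 \cdot 2\right)^{2} + 2949} = \frac{-4923 + 4743}{\left(1 + \left(-2\right) 0 \cdot 2\right)^{2} + 2949} = - \frac{180}{\left(1 + 0 \cdot 2\right)^{2} + 2949} = - \frac{180}{\left(1 + 0\right)^{2} + 2949} = - \frac{180}{1^{2} + 2949} = - \frac{180}{1 + 2949} = - \frac{180}{2950} = \left(-180\right) \frac{1}{2950} = - \frac{18}{295}$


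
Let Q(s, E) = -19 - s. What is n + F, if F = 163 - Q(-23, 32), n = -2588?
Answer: -2429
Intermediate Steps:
F = 159 (F = 163 - (-19 - 1*(-23)) = 163 - (-19 + 23) = 163 - 1*4 = 163 - 4 = 159)
n + F = -2588 + 159 = -2429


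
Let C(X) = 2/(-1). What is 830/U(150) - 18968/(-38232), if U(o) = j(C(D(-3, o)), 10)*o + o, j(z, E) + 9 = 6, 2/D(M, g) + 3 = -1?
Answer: -108509/47790 ≈ -2.2705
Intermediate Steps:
D(M, g) = -1/2 (D(M, g) = 2/(-3 - 1) = 2/(-4) = 2*(-1/4) = -1/2)
C(X) = -2 (C(X) = 2*(-1) = -2)
j(z, E) = -3 (j(z, E) = -9 + 6 = -3)
U(o) = -2*o (U(o) = -3*o + o = -2*o)
830/U(150) - 18968/(-38232) = 830/((-2*150)) - 18968/(-38232) = 830/(-300) - 18968*(-1/38232) = 830*(-1/300) + 2371/4779 = -83/30 + 2371/4779 = -108509/47790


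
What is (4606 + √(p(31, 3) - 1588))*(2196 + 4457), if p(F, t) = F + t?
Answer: 30643718 + 6653*I*√1554 ≈ 3.0644e+7 + 2.6227e+5*I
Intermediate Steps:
(4606 + √(p(31, 3) - 1588))*(2196 + 4457) = (4606 + √((31 + 3) - 1588))*(2196 + 4457) = (4606 + √(34 - 1588))*6653 = (4606 + √(-1554))*6653 = (4606 + I*√1554)*6653 = 30643718 + 6653*I*√1554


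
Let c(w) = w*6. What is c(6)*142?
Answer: 5112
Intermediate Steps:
c(w) = 6*w
c(6)*142 = (6*6)*142 = 36*142 = 5112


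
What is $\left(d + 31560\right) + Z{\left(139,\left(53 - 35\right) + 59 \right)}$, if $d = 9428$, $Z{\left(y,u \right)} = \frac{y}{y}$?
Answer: $40989$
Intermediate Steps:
$Z{\left(y,u \right)} = 1$
$\left(d + 31560\right) + Z{\left(139,\left(53 - 35\right) + 59 \right)} = \left(9428 + 31560\right) + 1 = 40988 + 1 = 40989$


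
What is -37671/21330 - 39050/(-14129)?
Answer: 1411657/1414890 ≈ 0.99771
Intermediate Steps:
-37671/21330 - 39050/(-14129) = -37671*1/21330 - 39050*(-1/14129) = -12557/7110 + 550/199 = 1411657/1414890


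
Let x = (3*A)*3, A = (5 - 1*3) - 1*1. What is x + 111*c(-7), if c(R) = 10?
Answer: 1119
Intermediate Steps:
A = 1 (A = (5 - 3) - 1 = 2 - 1 = 1)
x = 9 (x = (3*1)*3 = 3*3 = 9)
x + 111*c(-7) = 9 + 111*10 = 9 + 1110 = 1119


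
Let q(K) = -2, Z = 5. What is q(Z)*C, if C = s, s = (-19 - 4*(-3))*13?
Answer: 182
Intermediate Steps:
s = -91 (s = (-19 + 12)*13 = -7*13 = -91)
C = -91
q(Z)*C = -2*(-91) = 182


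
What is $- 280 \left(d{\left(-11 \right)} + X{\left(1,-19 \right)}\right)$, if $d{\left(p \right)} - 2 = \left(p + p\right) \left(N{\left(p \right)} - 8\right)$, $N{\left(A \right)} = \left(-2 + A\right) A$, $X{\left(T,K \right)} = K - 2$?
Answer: $836920$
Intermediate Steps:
$X{\left(T,K \right)} = -2 + K$
$N{\left(A \right)} = A \left(-2 + A\right)$
$d{\left(p \right)} = 2 + 2 p \left(-8 + p \left(-2 + p\right)\right)$ ($d{\left(p \right)} = 2 + \left(p + p\right) \left(p \left(-2 + p\right) - 8\right) = 2 + 2 p \left(-8 + p \left(-2 + p\right)\right)$)
$- 280 \left(d{\left(-11 \right)} + X{\left(1,-19 \right)}\right) = - 280 \left(\left(2 - -176 + 2 \left(-11\right)^{2} \left(-2 - 11\right)\right) - 21\right) = - 280 \left(\left(2 + 176 + 2 \cdot 121 \left(-13\right)\right) - 21\right) = - 280 \left(\left(2 + 176 - 3146\right) - 21\right) = - 280 \left(-2968 - 21\right) = \left(-280\right) \left(-2989\right) = 836920$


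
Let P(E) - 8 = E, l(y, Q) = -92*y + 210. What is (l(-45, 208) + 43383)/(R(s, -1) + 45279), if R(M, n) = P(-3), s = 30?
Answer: 47733/45284 ≈ 1.0541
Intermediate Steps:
l(y, Q) = 210 - 92*y
P(E) = 8 + E
R(M, n) = 5 (R(M, n) = 8 - 3 = 5)
(l(-45, 208) + 43383)/(R(s, -1) + 45279) = ((210 - 92*(-45)) + 43383)/(5 + 45279) = ((210 + 4140) + 43383)/45284 = (4350 + 43383)*(1/45284) = 47733*(1/45284) = 47733/45284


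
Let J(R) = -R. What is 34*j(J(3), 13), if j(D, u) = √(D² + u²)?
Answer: 34*√178 ≈ 453.62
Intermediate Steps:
34*j(J(3), 13) = 34*√((-1*3)² + 13²) = 34*√((-3)² + 169) = 34*√(9 + 169) = 34*√178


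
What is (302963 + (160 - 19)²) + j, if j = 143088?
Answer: 465932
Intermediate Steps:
(302963 + (160 - 19)²) + j = (302963 + (160 - 19)²) + 143088 = (302963 + 141²) + 143088 = (302963 + 19881) + 143088 = 322844 + 143088 = 465932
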